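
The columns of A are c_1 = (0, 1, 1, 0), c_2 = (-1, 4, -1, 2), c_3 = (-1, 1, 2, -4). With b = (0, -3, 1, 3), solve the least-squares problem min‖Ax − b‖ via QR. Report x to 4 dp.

x = (1.6250, -0.7639, -0.9861)

c_1 = (0, 1, 1, 0); ‖c_1‖ = 1.4142, so q_1 = (0.0000, 0.7071, 0.7071, 0.0000).
q_1·c_2 = 0.0000·(-1) + 0.7071·4 + 0.7071·(-1) + 0.0000·2 = 2.1213.
u_2 = c_2 − 2.1213·q_1 = (-1.0000, 2.5000, -2.5000, 2.0000).
‖u_2‖ = 4.1833, so q_2 = (-0.2390, 0.5976, -0.5976, 0.4781).
q_1·c_3 = 0.0000·(-1) + 0.7071·1 + 0.7071·2 + 0.0000·(-4) = 2.1213; q_2·c_3 = (-0.2390)·(-1) + 0.5976·1 + (-0.5976)·2 + 0.4781·(-4) = -2.2709.
u_3 = c_3 − 2.1213·q_1 + 2.2709·q_2 = (-1.5429, 0.8571, -0.8571, -2.9143).
‖u_3‖ = 3.5132, so q_3 = (-0.4392, 0.2440, -0.2440, -0.8295).
Qᵀb = (-1.4142, -0.9562, -3.4644).
Back-substitute: x_3 = -3.4644/3.5132 = -0.9861.
x_2 = (-0.9562 + 2.2709·(-0.9861))/4.1833 = -0.7639.
x_1 = (-1.4142 − 2.1213·(-0.7639) − 2.1213·(-0.9861))/1.4142 = 1.6250.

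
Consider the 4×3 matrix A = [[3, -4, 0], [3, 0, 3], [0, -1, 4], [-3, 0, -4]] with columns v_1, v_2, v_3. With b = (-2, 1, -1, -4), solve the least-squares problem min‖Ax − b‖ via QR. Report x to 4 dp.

x = (0.7378, 1.0720, 0.0925)

q_1 = v_1/‖v_1‖ = (3, 3, 0, -3)/5.1962 = (0.5774, 0.5774, 0.0000, -0.5774).
r_{12} = q_1·v_2 = -2.3094.
u_2 = v_2 + 2.3094·q_1 = (-2.6667, 1.3333, -1.0000, -1.3333).
‖u_2‖ = 3.4157, so q_2 = (-0.7807, 0.3904, -0.2928, -0.3904).
r_{13} = q_1·v_3 = 4.0415; r_{23} = q_2·v_3 = 1.5614.
u_3 = v_3 − 4.0415·q_1 − 1.5614·q_2 = (-1.1143, 0.0571, 4.4571, -1.0571).
‖u_3‖ = 4.7147, so q_3 = (-0.2363, 0.0121, 0.9454, -0.2242).
Qᵀb = (1.7321, 3.8060, 0.4363).
Back-substitute: x_3 = 0.4363/4.7147 = 0.0925.
x_2 = (3.8060 − 1.5614·0.0925)/3.4157 = 1.0720.
x_1 = (1.7321 + 2.3094·1.0720 − 4.0415·0.0925)/5.1962 = 0.7378.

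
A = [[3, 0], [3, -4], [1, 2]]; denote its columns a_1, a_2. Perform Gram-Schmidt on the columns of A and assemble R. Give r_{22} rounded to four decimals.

r_{22} = 3.8389

a_1 = (3, 3, 1); ‖a_1‖ = 4.3589, so e_1 = (0.6882, 0.6882, 0.2294).
e_1·a_2 = 0.6882·0 + 0.6882·(-4) + 0.2294·2 = -2.2942.
u_2 = a_2 + 2.2942·e_1 = (1.5789, -2.4211, 2.5263).
r_{22} = ‖u_2‖ = 3.8389.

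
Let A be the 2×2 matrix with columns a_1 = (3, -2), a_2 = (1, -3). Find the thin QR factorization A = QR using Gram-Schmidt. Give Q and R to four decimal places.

q_1 = a_1/‖a_1‖ = (3, -2)/3.6056 = (0.8321, -0.5547).
r_{12} = q_1·a_2 = 2.4962.
u_2 = a_2 − 2.4962·q_1 = (-1.0769, -1.6154).
‖u_2‖ = 1.9415, so q_2 = (-0.5547, -0.8321).

Q = [[0.8321, -0.5547], [-0.5547, -0.8321]], R = [[3.6056, 2.4962], [0.0000, 1.9415]]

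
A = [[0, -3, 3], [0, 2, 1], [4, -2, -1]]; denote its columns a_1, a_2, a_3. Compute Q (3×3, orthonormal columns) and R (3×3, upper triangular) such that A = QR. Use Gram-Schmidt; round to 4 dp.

q_1 = a_1/‖a_1‖ = (0, 0, 4)/4.0000 = (0.0000, 0.0000, 1.0000).
r_{12} = q_1·a_2 = -2.0000.
u_2 = a_2 + 2.0000·q_1 = (-3.0000, 2.0000, 0.0000).
‖u_2‖ = 3.6056, so q_2 = (-0.8321, 0.5547, 0.0000).
r_{13} = q_1·a_3 = -1.0000; r_{23} = q_2·a_3 = -1.9415.
u_3 = a_3 + 1.0000·q_1 + 1.9415·q_2 = (1.3846, 2.0769, 0.0000).
‖u_3‖ = 2.4962, so q_3 = (0.5547, 0.8321, 0.0000).

Q = [[0.0000, -0.8321, 0.5547], [0.0000, 0.5547, 0.8321], [1.0000, 0.0000, 0.0000]], R = [[4.0000, -2.0000, -1.0000], [0.0000, 3.6056, -1.9415], [0.0000, 0.0000, 2.4962]]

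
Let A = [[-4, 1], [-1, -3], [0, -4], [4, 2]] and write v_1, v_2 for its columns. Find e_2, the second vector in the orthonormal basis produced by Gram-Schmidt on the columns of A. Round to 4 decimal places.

v_1 = (-4, -1, 0, 4); ‖v_1‖ = 5.7446, so e_1 = (-0.6963, -0.1741, 0.0000, 0.6963).
e_1·v_2 = (-0.6963)·1 + (-0.1741)·(-3) + 0.0000·(-4) + 0.6963·2 = 1.2185.
u_2 = v_2 − 1.2185·e_1 = (1.8485, -2.7879, -4.0000, 1.1515).
‖u_2‖ = 5.3400, so e_2 = (0.3462, -0.5221, -0.7491, 0.2156).

e_2 = (0.3462, -0.5221, -0.7491, 0.2156)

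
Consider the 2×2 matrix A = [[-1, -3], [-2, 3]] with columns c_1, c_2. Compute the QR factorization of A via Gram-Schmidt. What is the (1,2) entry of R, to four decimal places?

c_1 = (-1, -2); ‖c_1‖ = 2.2361, so q_1 = (-0.4472, -0.8944).
r_{12} = q_1·c_2 = -1.3416.

r_{12} = -1.3416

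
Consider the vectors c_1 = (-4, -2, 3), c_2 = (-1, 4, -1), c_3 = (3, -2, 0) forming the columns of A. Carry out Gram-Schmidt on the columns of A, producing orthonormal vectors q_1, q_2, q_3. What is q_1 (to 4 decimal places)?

q_1 = (-0.7428, -0.3714, 0.5571)

c_1 = (-4, -2, 3); ‖c_1‖ = 5.3852, so q_1 = (-0.7428, -0.3714, 0.5571).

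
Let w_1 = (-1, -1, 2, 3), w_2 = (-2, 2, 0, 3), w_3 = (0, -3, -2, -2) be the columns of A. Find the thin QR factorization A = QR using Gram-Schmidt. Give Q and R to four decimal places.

Q = [[-0.2582, -0.4111, -0.4833], [-0.2582, 0.7634, -0.5898], [0.5164, -0.3523, -0.6431], [0.7746, 0.3523, 0.0710]], R = [[3.8730, 2.3238, -1.8074], [0.0000, 3.4059, -2.2902], [0.0000, 0.0000, 2.9135]]

e_1 = w_1/‖w_1‖ = (-1, -1, 2, 3)/3.8730 = (-0.2582, -0.2582, 0.5164, 0.7746).
r_{12} = e_1·w_2 = 2.3238.
u_2 = w_2 − 2.3238·e_1 = (-1.4000, 2.6000, -1.2000, 1.2000).
‖u_2‖ = 3.4059, so e_2 = (-0.4111, 0.7634, -0.3523, 0.3523).
r_{13} = e_1·w_3 = -1.8074; r_{23} = e_2·w_3 = -2.2902.
u_3 = w_3 + 1.8074·e_1 + 2.2902·e_2 = (-1.4080, -1.7184, -1.8736, 0.2069).
‖u_3‖ = 2.9135, so e_3 = (-0.4833, -0.5898, -0.6431, 0.0710).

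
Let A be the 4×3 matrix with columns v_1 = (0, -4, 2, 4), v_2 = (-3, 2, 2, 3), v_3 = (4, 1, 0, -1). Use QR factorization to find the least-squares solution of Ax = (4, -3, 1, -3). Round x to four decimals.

v_1 = (0, -4, 2, 4); ‖v_1‖ = 6.0000, so q_1 = (0.0000, -0.6667, 0.3333, 0.6667).
q_1·v_2 = 0.0000·(-3) + (-0.6667)·2 + 0.3333·2 + 0.6667·3 = 1.3333.
u_2 = v_2 − 1.3333·q_1 = (-3.0000, 2.8889, 1.5556, 2.1111).
‖u_2‖ = 4.9216, so q_2 = (-0.6096, 0.5870, 0.3161, 0.4289).
q_1·v_3 = 0.0000·4 + (-0.6667)·1 + 0.3333·0 + 0.6667·(-1) = -1.3333; q_2·v_3 = (-0.6096)·4 + 0.5870·1 + 0.3161·0 + 0.4289·(-1) = -2.2802.
u_3 = v_3 + 1.3333·q_1 + 2.2802·q_2 = (2.6101, 1.4495, 1.1651, 0.8670).
‖u_3‖ = 3.3201, so q_3 = (0.7862, 0.4366, 0.3509, 0.2611).
Qᵀb = (0.3333, -5.1699, 1.4024).
Back-substitute: x_3 = 1.4024/3.3201 = 0.4224.
x_2 = (-5.1699 + 2.2802·0.4224)/4.9216 = -0.8548.
x_1 = (0.3333 − 1.3333·(-0.8548) + 1.3333·0.4224)/6.0000 = 0.3394.

x = (0.3394, -0.8548, 0.4224)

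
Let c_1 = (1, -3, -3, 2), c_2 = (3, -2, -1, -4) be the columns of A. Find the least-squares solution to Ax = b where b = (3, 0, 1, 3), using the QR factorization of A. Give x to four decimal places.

x = (0.2908, -0.1721)

e_1 = c_1/‖c_1‖ = (1, -3, -3, 2)/4.7958 = (0.2085, -0.6255, -0.6255, 0.4170).
r_{12} = e_1·c_2 = 0.8341.
u_2 = c_2 − 0.8341·e_1 = (2.8261, -1.4783, -0.4783, -4.3478).
‖u_2‖ = 5.4133, so e_2 = (0.5221, -0.2731, -0.0883, -0.8032).
Qᵀb = (1.2511, -0.9317).
Back-substitute: x_2 = -0.9317/5.4133 = -0.1721.
x_1 = (1.2511 − 0.8341·(-0.1721))/4.7958 = 0.2908.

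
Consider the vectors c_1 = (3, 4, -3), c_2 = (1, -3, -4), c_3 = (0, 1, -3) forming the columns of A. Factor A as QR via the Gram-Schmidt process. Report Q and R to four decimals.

q_1 = c_1/‖c_1‖ = (3, 4, -3)/5.8310 = (0.5145, 0.6860, -0.5145).
r_{12} = q_1·c_2 = 0.5145.
u_2 = c_2 − 0.5145·q_1 = (0.7353, -3.3529, -3.7353).
‖u_2‖ = 5.0730, so q_2 = (0.1449, -0.6609, -0.7363).
r_{13} = q_1·c_3 = 2.2295; r_{23} = q_2·c_3 = 1.5480.
u_3 = c_3 − 2.2295·q_1 − 1.5480·q_2 = (-1.3714, 0.4937, -0.7131).
‖u_3‖ = 1.6227, so q_3 = (-0.8452, 0.3043, -0.4395).

Q = [[0.5145, 0.1449, -0.8452], [0.6860, -0.6609, 0.3043], [-0.5145, -0.7363, -0.4395]], R = [[5.8310, 0.5145, 2.2295], [0.0000, 5.0730, 1.5480], [0.0000, 0.0000, 1.6227]]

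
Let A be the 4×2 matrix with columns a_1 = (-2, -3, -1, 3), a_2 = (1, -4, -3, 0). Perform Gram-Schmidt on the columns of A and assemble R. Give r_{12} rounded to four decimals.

r_{12} = 2.7107

a_1 = (-2, -3, -1, 3); ‖a_1‖ = 4.7958, so q_1 = (-0.4170, -0.6255, -0.2085, 0.6255).
r_{12} = q_1·a_2 = 2.7107.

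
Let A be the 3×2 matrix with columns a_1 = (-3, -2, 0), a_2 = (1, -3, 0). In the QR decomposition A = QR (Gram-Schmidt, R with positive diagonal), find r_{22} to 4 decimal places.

r_{22} = 3.0509

a_1 = (-3, -2, 0); ‖a_1‖ = 3.6056, so q_1 = (-0.8321, -0.5547, 0.0000).
q_1·a_2 = (-0.8321)·1 + (-0.5547)·(-3) + 0.0000·0 = 0.8321.
u_2 = a_2 − 0.8321·q_1 = (1.6923, -2.5385, 0.0000).
r_{22} = ‖u_2‖ = 3.0509.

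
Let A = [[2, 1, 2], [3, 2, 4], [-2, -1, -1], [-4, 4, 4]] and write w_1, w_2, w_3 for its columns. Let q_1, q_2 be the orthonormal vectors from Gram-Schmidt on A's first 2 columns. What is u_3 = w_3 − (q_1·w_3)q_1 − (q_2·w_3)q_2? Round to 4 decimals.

q_1 = w_1/‖w_1‖ = (2, 3, -2, -4)/5.7446 = (0.3482, 0.5222, -0.3482, -0.6963).
r_{12} = q_1·w_2 = -1.0445.
u_2 = w_2 + 1.0445·q_1 = (1.3636, 2.5455, -1.3636, 3.2727).
‖u_2‖ = 4.5726, so q_2 = (0.2982, 0.5567, -0.2982, 0.7157).
r_{13} = q_1·w_3 = 0.3482; r_{23} = q_2·w_3 = 5.9842.
u_3 = w_3 − 0.3482·q_1 − 5.9842·q_2 = (0.0942, 0.4870, 0.9058, -0.0406).

u_3 = (0.0942, 0.4870, 0.9058, -0.0406)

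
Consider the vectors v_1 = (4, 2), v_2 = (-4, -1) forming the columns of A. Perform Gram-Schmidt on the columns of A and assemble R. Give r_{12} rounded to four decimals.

r_{12} = -4.0249

v_1 = (4, 2); ‖v_1‖ = 4.4721, so e_1 = (0.8944, 0.4472).
r_{12} = e_1·v_2 = -4.0249.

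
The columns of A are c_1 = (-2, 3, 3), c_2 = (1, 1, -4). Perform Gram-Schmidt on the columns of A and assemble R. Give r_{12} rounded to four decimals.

c_1 = (-2, 3, 3); ‖c_1‖ = 4.6904, so e_1 = (-0.4264, 0.6396, 0.6396).
r_{12} = e_1·c_2 = -2.3452.

r_{12} = -2.3452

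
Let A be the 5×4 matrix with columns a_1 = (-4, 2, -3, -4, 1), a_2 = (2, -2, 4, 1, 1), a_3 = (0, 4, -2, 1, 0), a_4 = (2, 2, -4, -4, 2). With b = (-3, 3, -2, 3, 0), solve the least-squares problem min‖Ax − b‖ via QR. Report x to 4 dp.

x = (0.2132, -0.3152, 0.9189, -0.5965)

a_1 = (-4, 2, -3, -4, 1); ‖a_1‖ = 6.7823, so e_1 = (-0.5898, 0.2949, -0.4423, -0.5898, 0.1474).
e_1·a_2 = (-0.5898)·2 + 0.2949·(-2) + (-0.4423)·4 + (-0.5898)·1 + 0.1474·1 = -3.9809.
u_2 = a_2 + 3.9809·e_1 = (-0.3478, -0.8261, 2.2391, -1.3478, 1.5870).
‖u_2‖ = 3.1862, so e_2 = (-0.1092, -0.2593, 0.7027, -0.4230, 0.4981).
e_1·a_3 = (-0.5898)·0 + 0.2949·4 + (-0.4423)·(-2) + (-0.5898)·1 + 0.1474·0 = 1.4744; e_2·a_3 = (-0.1092)·0 + (-0.2593)·4 + 0.7027·(-2) + (-0.4230)·1 + 0.4981·0 = -2.8656.
u_3 = a_3 − 1.4744·e_1 + 2.8656·e_2 = (0.5567, 2.8223, 0.6660, 0.6574, 1.2099).
‖u_3‖ = 3.2580, so e_3 = (0.1709, 0.8663, 0.2044, 0.2018, 0.3713).
e_1·a_4 = (-0.5898)·2 + 0.2949·2 + (-0.4423)·(-4) + (-0.5898)·(-4) + 0.1474·2 = 3.8335; e_2·a_4 = (-0.1092)·2 + (-0.2593)·2 + 0.7027·(-4) + (-0.4230)·(-4) + 0.4981·2 = -0.8597; e_3·a_4 = 0.1709·2 + 0.8663·2 + 0.2044·(-4) + 0.2018·(-4) + 0.3713·2 = 1.1923.
u_4 = a_4 − 3.8335·e_1 + 0.8597·e_2 − 1.1923·e_3 = (3.9633, -0.3861, -1.9439, -2.3434, 1.4202).
‖u_4‖ = 5.2100, so e_4 = (0.7607, -0.0741, -0.3731, -0.4498, 0.2726).
Qᵀb = (1.7693, -3.1248, 2.2826, -3.1076).
Back-substitute: x_4 = -3.1076/5.2100 = -0.5965.
x_3 = (2.2826 − 1.1923·(-0.5965))/3.2580 = 0.9189.
x_2 = (-3.1248 + 2.8656·0.9189 + 0.8597·(-0.5965))/3.1862 = -0.3152.
x_1 = (1.7693 + 3.9809·(-0.3152) − 1.4744·0.9189 − 3.8335·(-0.5965))/6.7823 = 0.2132.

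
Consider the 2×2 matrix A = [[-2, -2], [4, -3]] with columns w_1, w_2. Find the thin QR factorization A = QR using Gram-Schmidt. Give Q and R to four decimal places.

q_1 = w_1/‖w_1‖ = (-2, 4)/4.4721 = (-0.4472, 0.8944).
r_{12} = q_1·w_2 = -1.7889.
u_2 = w_2 + 1.7889·q_1 = (-2.8000, -1.4000).
‖u_2‖ = 3.1305, so q_2 = (-0.8944, -0.4472).

Q = [[-0.4472, -0.8944], [0.8944, -0.4472]], R = [[4.4721, -1.7889], [0.0000, 3.1305]]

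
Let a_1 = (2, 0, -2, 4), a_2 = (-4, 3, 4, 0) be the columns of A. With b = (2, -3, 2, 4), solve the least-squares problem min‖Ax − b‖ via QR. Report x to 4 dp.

x = (0.7033, 0.0549)

e_1 = a_1/‖a_1‖ = (2, 0, -2, 4)/4.8990 = (0.4082, 0.0000, -0.4082, 0.8165).
r_{12} = e_1·a_2 = -3.2660.
u_2 = a_2 + 3.2660·e_1 = (-2.6667, 3.0000, 2.6667, 2.6667).
‖u_2‖ = 5.5076, so e_2 = (-0.4842, 0.5447, 0.4842, 0.4842).
Qᵀb = (3.2660, 0.3026).
Back-substitute: x_2 = 0.3026/5.5076 = 0.0549.
x_1 = (3.2660 + 3.2660·0.0549)/4.8990 = 0.7033.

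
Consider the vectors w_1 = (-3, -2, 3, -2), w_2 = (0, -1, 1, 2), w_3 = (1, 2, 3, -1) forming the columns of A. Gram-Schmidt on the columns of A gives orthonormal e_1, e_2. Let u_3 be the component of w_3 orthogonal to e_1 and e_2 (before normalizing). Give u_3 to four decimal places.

u_3 = (1.4839, 2.1290, 2.7097, -0.2903)

w_1 = (-3, -2, 3, -2); ‖w_1‖ = 5.0990, so e_1 = (-0.5883, -0.3922, 0.5883, -0.3922).
e_1·w_2 = (-0.5883)·0 + (-0.3922)·(-1) + 0.5883·1 + (-0.3922)·2 = 0.1961.
u_2 = w_2 − 0.1961·e_1 = (0.1154, -0.9231, 0.8846, 2.0769).
‖u_2‖ = 2.4416, so e_2 = (0.0473, -0.3781, 0.3623, 0.8506).
e_1·w_3 = (-0.5883)·1 + (-0.3922)·2 + 0.5883·3 + (-0.3922)·(-1) = 0.7845; e_2·w_3 = 0.0473·1 + (-0.3781)·2 + 0.3623·3 + 0.8506·(-1) = -0.4726.
u_3 = w_3 − 0.7845·e_1 + 0.4726·e_2 = (1.4839, 2.1290, 2.7097, -0.2903).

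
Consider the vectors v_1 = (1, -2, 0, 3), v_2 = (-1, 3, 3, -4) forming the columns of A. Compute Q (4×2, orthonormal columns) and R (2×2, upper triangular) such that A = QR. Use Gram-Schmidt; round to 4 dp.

Q = [[0.2673, 0.1177], [-0.5345, 0.0941], [0.0000, 0.9883], [0.8018, 0.0235]], R = [[3.7417, -5.0780], [0.0000, 3.0355]]

v_1 = (1, -2, 0, 3); ‖v_1‖ = 3.7417, so e_1 = (0.2673, -0.5345, 0.0000, 0.8018).
e_1·v_2 = 0.2673·(-1) + (-0.5345)·3 + 0.0000·3 + 0.8018·(-4) = -5.0780.
u_2 = v_2 + 5.0780·e_1 = (0.3571, 0.2857, 3.0000, 0.0714).
‖u_2‖ = 3.0355, so e_2 = (0.1177, 0.0941, 0.9883, 0.0235).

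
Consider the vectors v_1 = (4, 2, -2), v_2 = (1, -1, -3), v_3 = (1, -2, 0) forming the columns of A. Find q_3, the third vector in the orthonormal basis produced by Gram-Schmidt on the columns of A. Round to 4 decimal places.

q_3 = (0.5657, -0.7071, 0.4243)

v_1 = (4, 2, -2); ‖v_1‖ = 4.8990, so q_1 = (0.8165, 0.4082, -0.4082).
q_1·v_2 = 0.8165·1 + 0.4082·(-1) + (-0.4082)·(-3) = 1.6330.
u_2 = v_2 − 1.6330·q_1 = (-0.3333, -1.6667, -2.3333).
‖u_2‖ = 2.8868, so q_2 = (-0.1155, -0.5774, -0.8083).
q_1·v_3 = 0.8165·1 + 0.4082·(-2) + (-0.4082)·0 = 0.0000; q_2·v_3 = (-0.1155)·1 + (-0.5774)·(-2) + (-0.8083)·0 = 1.0392.
u_3 = v_3 + 0.0000·q_1 − 1.0392·q_2 = (1.1200, -1.4000, 0.8400).
‖u_3‖ = 1.9799, so q_3 = (0.5657, -0.7071, 0.4243).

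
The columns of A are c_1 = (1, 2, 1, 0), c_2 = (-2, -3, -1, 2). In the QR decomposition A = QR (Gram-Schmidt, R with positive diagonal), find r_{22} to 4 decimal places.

c_1 = (1, 2, 1, 0); ‖c_1‖ = 2.4495, so q_1 = (0.4082, 0.8165, 0.4082, 0.0000).
q_1·c_2 = 0.4082·(-2) + 0.8165·(-3) + 0.4082·(-1) + 0.0000·2 = -3.6742.
u_2 = c_2 + 3.6742·q_1 = (-0.5000, 0.0000, 0.5000, 2.0000).
r_{22} = ‖u_2‖ = 2.1213.

r_{22} = 2.1213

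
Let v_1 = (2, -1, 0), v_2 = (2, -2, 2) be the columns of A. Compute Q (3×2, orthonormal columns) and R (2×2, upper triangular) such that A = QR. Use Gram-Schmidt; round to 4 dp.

Q = [[0.8944, -0.1826], [-0.4472, -0.3651], [0.0000, 0.9129]], R = [[2.2361, 2.6833], [0.0000, 2.1909]]

v_1 = (2, -1, 0); ‖v_1‖ = 2.2361, so e_1 = (0.8944, -0.4472, 0.0000).
e_1·v_2 = 0.8944·2 + (-0.4472)·(-2) + 0.0000·2 = 2.6833.
u_2 = v_2 − 2.6833·e_1 = (-0.4000, -0.8000, 2.0000).
‖u_2‖ = 2.1909, so e_2 = (-0.1826, -0.3651, 0.9129).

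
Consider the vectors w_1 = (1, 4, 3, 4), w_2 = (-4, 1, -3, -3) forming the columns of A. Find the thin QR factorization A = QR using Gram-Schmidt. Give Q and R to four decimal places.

w_1 = (1, 4, 3, 4); ‖w_1‖ = 6.4807, so q_1 = (0.1543, 0.6172, 0.4629, 0.6172).
q_1·w_2 = 0.1543·(-4) + 0.6172·1 + 0.4629·(-3) + 0.6172·(-3) = -3.2404.
u_2 = w_2 + 3.2404·q_1 = (-3.5000, 3.0000, -1.5000, -1.0000).
‖u_2‖ = 4.9497, so q_2 = (-0.7071, 0.6061, -0.3030, -0.2020).

Q = [[0.1543, -0.7071], [0.6172, 0.6061], [0.4629, -0.3030], [0.6172, -0.2020]], R = [[6.4807, -3.2404], [0.0000, 4.9497]]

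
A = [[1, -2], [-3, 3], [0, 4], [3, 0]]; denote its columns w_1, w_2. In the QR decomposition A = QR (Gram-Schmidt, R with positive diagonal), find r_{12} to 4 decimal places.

w_1 = (1, -3, 0, 3); ‖w_1‖ = 4.3589, so e_1 = (0.2294, -0.6882, 0.0000, 0.6882).
r_{12} = e_1·w_2 = -2.5236.

r_{12} = -2.5236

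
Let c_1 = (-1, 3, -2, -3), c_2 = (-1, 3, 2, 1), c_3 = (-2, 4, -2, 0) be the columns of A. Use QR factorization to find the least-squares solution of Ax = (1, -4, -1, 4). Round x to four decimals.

e_1 = c_1/‖c_1‖ = (-1, 3, -2, -3)/4.7958 = (-0.2085, 0.6255, -0.4170, -0.6255).
r_{12} = e_1·c_2 = 0.6255.
u_2 = c_2 − 0.6255·e_1 = (-0.8696, 2.6087, 2.2609, 1.3913).
‖u_2‖ = 3.8221, so e_2 = (-0.2275, 0.6825, 0.5915, 0.3640).
r_{13} = e_1·c_3 = 3.7533; r_{23} = e_2·c_3 = 2.0021.
u_3 = c_3 − 3.7533·e_1 − 2.0021·e_2 = (-0.7619, 0.2857, -1.6190, 1.6190).
‖u_3‖ = 2.4300, so e_3 = (-0.3135, 0.1176, -0.6663, 0.6663).
Qᵀb = (-4.7958, -2.0931, 2.5476).
Back-substitute: x_3 = 2.5476/2.4300 = 1.0484.
x_2 = (-2.0931 − 2.0021·1.0484)/3.8221 = -1.0968.
x_1 = (-4.7958 − 0.6255·(-1.0968) − 3.7533·1.0484)/4.7958 = -1.6774.

x = (-1.6774, -1.0968, 1.0484)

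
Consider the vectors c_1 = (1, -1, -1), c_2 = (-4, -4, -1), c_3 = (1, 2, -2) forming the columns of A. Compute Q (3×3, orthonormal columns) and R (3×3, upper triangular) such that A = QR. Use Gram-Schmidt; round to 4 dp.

q_1 = c_1/‖c_1‖ = (1, -1, -1)/1.7321 = (0.5774, -0.5774, -0.5774).
r_{12} = q_1·c_2 = 0.5774.
u_2 = c_2 − 0.5774·q_1 = (-4.3333, -3.6667, -0.6667).
‖u_2‖ = 5.7155, so q_2 = (-0.7582, -0.6415, -0.1166).
r_{13} = q_1·c_3 = 0.5774; r_{23} = q_2·c_3 = -1.8080.
u_3 = c_3 − 0.5774·q_1 + 1.8080·q_2 = (-0.7041, 1.1735, -1.8776).
‖u_3‖ = 2.3234, so q_3 = (-0.3030, 0.5051, -0.8081).

Q = [[0.5774, -0.7582, -0.3030], [-0.5774, -0.6415, 0.5051], [-0.5774, -0.1166, -0.8081]], R = [[1.7321, 0.5774, 0.5774], [0.0000, 5.7155, -1.8080], [0.0000, 0.0000, 2.3234]]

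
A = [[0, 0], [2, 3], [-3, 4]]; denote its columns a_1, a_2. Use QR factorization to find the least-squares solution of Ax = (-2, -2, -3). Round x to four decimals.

a_1 = (0, 2, -3); ‖a_1‖ = 3.6056, so q_1 = (0.0000, 0.5547, -0.8321).
q_1·a_2 = 0.0000·0 + 0.5547·3 + (-0.8321)·4 = -1.6641.
u_2 = a_2 + 1.6641·q_1 = (0.0000, 3.9231, 2.6154).
‖u_2‖ = 4.7150, so q_2 = (0.0000, 0.8321, 0.5547).
Qᵀb = (1.3868, -3.3282).
Back-substitute: x_2 = -3.3282/4.7150 = -0.7059.
x_1 = (1.3868 + 1.6641·(-0.7059))/3.6056 = 0.0588.

x = (0.0588, -0.7059)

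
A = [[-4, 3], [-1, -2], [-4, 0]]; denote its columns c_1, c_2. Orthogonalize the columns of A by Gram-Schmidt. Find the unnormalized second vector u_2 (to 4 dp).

c_1 = (-4, -1, -4); ‖c_1‖ = 5.7446, so e_1 = (-0.6963, -0.1741, -0.6963).
e_1·c_2 = (-0.6963)·3 + (-0.1741)·(-2) + (-0.6963)·0 = -1.7408.
u_2 = c_2 + 1.7408·e_1 = (1.7879, -2.3030, -1.2121).

u_2 = (1.7879, -2.3030, -1.2121)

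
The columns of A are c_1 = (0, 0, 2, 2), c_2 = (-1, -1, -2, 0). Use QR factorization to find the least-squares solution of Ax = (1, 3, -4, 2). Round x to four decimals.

c_1 = (0, 0, 2, 2); ‖c_1‖ = 2.8284, so e_1 = (0.0000, 0.0000, 0.7071, 0.7071).
e_1·c_2 = 0.0000·(-1) + 0.0000·(-1) + 0.7071·(-2) + 0.7071·0 = -1.4142.
u_2 = c_2 + 1.4142·e_1 = (-1.0000, -1.0000, -1.0000, 1.0000).
‖u_2‖ = 2.0000, so e_2 = (-0.5000, -0.5000, -0.5000, 0.5000).
Qᵀb = (-1.4142, 1.0000).
Back-substitute: x_2 = 1.0000/2.0000 = 0.5000.
x_1 = (-1.4142 + 1.4142·0.5000)/2.8284 = -0.2500.

x = (-0.2500, 0.5000)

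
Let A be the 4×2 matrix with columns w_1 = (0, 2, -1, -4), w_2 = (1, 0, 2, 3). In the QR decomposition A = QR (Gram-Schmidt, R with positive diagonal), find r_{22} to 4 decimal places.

w_1 = (0, 2, -1, -4); ‖w_1‖ = 4.5826, so e_1 = (0.0000, 0.4364, -0.2182, -0.8729).
e_1·w_2 = 0.0000·1 + 0.4364·0 + (-0.2182)·2 + (-0.8729)·3 = -3.0551.
u_2 = w_2 + 3.0551·e_1 = (1.0000, 1.3333, 1.3333, 0.3333).
r_{22} = ‖u_2‖ = 2.1602.

r_{22} = 2.1602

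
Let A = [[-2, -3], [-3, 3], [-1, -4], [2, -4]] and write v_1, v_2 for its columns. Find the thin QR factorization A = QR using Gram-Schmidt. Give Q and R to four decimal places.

v_1 = (-2, -3, -1, 2); ‖v_1‖ = 4.2426, so q_1 = (-0.4714, -0.7071, -0.2357, 0.4714).
q_1·v_2 = (-0.4714)·(-3) + (-0.7071)·3 + (-0.2357)·(-4) + 0.4714·(-4) = -1.6499.
u_2 = v_2 + 1.6499·q_1 = (-3.7778, 1.8333, -4.3889, -3.2222).
‖u_2‖ = 6.8759, so q_2 = (-0.5494, 0.2666, -0.6383, -0.4686).

Q = [[-0.4714, -0.5494], [-0.7071, 0.2666], [-0.2357, -0.6383], [0.4714, -0.4686]], R = [[4.2426, -1.6499], [0.0000, 6.8759]]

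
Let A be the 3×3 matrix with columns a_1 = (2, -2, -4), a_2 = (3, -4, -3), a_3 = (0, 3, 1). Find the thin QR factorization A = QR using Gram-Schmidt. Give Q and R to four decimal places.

a_1 = (2, -2, -4); ‖a_1‖ = 4.8990, so q_1 = (0.4082, -0.4082, -0.8165).
q_1·a_2 = 0.4082·3 + (-0.4082)·(-4) + (-0.8165)·(-3) = 5.3072.
u_2 = a_2 − 5.3072·q_1 = (0.8333, -1.8333, 1.3333).
‖u_2‖ = 2.4152, so q_2 = (0.3450, -0.7591, 0.5521).
q_1·a_3 = 0.4082·0 + (-0.4082)·3 + (-0.8165)·1 = -2.0412; q_2·a_3 = 0.3450·0 + (-0.7591)·3 + 0.5521·1 = -1.7252.
u_3 = a_3 + 2.0412·q_1 + 1.7252·q_2 = (1.4286, 0.8571, 0.2857).
‖u_3‖ = 1.6903, so q_3 = (0.8452, 0.5071, 0.1690).

Q = [[0.4082, 0.3450, 0.8452], [-0.4082, -0.7591, 0.5071], [-0.8165, 0.5521, 0.1690]], R = [[4.8990, 5.3072, -2.0412], [0.0000, 2.4152, -1.7252], [0.0000, 0.0000, 1.6903]]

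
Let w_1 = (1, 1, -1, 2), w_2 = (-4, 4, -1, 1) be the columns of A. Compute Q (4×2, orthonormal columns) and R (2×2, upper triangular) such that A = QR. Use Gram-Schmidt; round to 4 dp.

w_1 = (1, 1, -1, 2); ‖w_1‖ = 2.6458, so e_1 = (0.3780, 0.3780, -0.3780, 0.7559).
e_1·w_2 = 0.3780·(-4) + 0.3780·4 + (-0.3780)·(-1) + 0.7559·1 = 1.1339.
u_2 = w_2 − 1.1339·e_1 = (-4.4286, 3.5714, -0.5714, 0.1429).
‖u_2‖ = 5.7196, so e_2 = (-0.7743, 0.6244, -0.0999, 0.0250).

Q = [[0.3780, -0.7743], [0.3780, 0.6244], [-0.3780, -0.0999], [0.7559, 0.0250]], R = [[2.6458, 1.1339], [0.0000, 5.7196]]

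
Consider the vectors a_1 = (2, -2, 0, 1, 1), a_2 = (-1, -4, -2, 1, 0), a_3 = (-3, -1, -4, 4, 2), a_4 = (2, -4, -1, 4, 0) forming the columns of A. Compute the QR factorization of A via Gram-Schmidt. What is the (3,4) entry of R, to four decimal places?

r_{34} = 1.0954

q_1 = a_1/‖a_1‖ = (2, -2, 0, 1, 1)/3.1623 = (0.6325, -0.6325, 0.0000, 0.3162, 0.3162).
r_{12} = q_1·a_2 = 2.2136.
u_2 = a_2 − 2.2136·q_1 = (-2.4000, -2.6000, -2.0000, 0.3000, -0.7000).
‖u_2‖ = 4.1352, so q_2 = (-0.5804, -0.6287, -0.4837, 0.0725, -0.1693).
r_{13} = q_1·a_3 = 0.6325; r_{23} = q_2·a_3 = 4.2561.
u_3 = a_3 − 0.6325·q_1 − 4.2561·q_2 = (-0.9298, 2.0760, -1.9415, 3.4912, 2.5205).
‖u_3‖ = 5.2427, so q_3 = (-0.1774, 0.3960, -0.3703, 0.6659, 0.4808).
r_{34} = q_3·a_4 = 1.0954.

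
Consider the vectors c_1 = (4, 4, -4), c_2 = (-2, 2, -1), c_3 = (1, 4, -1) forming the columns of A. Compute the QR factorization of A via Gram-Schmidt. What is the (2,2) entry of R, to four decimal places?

c_1 = (4, 4, -4); ‖c_1‖ = 6.9282, so e_1 = (0.5774, 0.5774, -0.5774).
e_1·c_2 = 0.5774·(-2) + 0.5774·2 + (-0.5774)·(-1) = 0.5774.
u_2 = c_2 − 0.5774·e_1 = (-2.3333, 1.6667, -0.6667).
r_{22} = ‖u_2‖ = 2.9439.

r_{22} = 2.9439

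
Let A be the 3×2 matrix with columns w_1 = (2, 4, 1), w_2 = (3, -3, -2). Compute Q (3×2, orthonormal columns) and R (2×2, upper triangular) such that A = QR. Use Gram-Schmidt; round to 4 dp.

w_1 = (2, 4, 1); ‖w_1‖ = 4.5826, so e_1 = (0.4364, 0.8729, 0.2182).
e_1·w_2 = 0.4364·3 + 0.8729·(-3) + 0.2182·(-2) = -1.7457.
u_2 = w_2 + 1.7457·e_1 = (3.7619, -1.4762, -1.6190).
‖u_2‖ = 4.3534, so e_2 = (0.8641, -0.3391, -0.3719).

Q = [[0.4364, 0.8641], [0.8729, -0.3391], [0.2182, -0.3719]], R = [[4.5826, -1.7457], [0.0000, 4.3534]]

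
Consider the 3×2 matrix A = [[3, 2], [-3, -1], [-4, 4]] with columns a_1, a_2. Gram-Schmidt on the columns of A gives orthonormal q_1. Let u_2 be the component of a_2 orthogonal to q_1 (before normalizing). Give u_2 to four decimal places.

u_2 = (2.6176, -1.6176, 3.1765)

q_1 = a_1/‖a_1‖ = (3, -3, -4)/5.8310 = (0.5145, -0.5145, -0.6860).
r_{12} = q_1·a_2 = -1.2005.
u_2 = a_2 + 1.2005·q_1 = (2.6176, -1.6176, 3.1765).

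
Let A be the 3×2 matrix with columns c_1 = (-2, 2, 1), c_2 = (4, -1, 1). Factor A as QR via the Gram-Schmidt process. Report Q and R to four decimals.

Q = [[-0.6667, 0.6667], [0.6667, 0.3333], [0.3333, 0.6667]], R = [[3.0000, -3.0000], [0.0000, 3.0000]]

c_1 = (-2, 2, 1); ‖c_1‖ = 3.0000, so q_1 = (-0.6667, 0.6667, 0.3333).
q_1·c_2 = (-0.6667)·4 + 0.6667·(-1) + 0.3333·1 = -3.0000.
u_2 = c_2 + 3.0000·q_1 = (2.0000, 1.0000, 2.0000).
‖u_2‖ = 3.0000, so q_2 = (0.6667, 0.3333, 0.6667).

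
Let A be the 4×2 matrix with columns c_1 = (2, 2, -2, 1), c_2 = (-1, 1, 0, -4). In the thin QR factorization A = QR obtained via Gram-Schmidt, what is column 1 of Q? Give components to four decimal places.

c_1 = (2, 2, -2, 1); ‖c_1‖ = 3.6056, so q_1 = (0.5547, 0.5547, -0.5547, 0.2774).

q_1 = (0.5547, 0.5547, -0.5547, 0.2774)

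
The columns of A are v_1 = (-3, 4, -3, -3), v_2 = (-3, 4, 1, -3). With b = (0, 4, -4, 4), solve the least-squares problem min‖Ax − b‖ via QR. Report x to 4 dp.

x = (1.0294, -0.9118)

v_1 = (-3, 4, -3, -3); ‖v_1‖ = 6.5574, so e_1 = (-0.4575, 0.6100, -0.4575, -0.4575).
e_1·v_2 = (-0.4575)·(-3) + 0.6100·4 + (-0.4575)·1 + (-0.4575)·(-3) = 4.7275.
u_2 = v_2 − 4.7275·e_1 = (-0.8372, 1.1163, 3.1628, -0.8372).
‖u_2‖ = 3.5568, so e_2 = (-0.2354, 0.3138, 0.8892, -0.2354).
Qᵀb = (2.4400, -3.2430).
Back-substitute: x_2 = -3.2430/3.5568 = -0.9118.
x_1 = (2.4400 − 4.7275·(-0.9118))/6.5574 = 1.0294.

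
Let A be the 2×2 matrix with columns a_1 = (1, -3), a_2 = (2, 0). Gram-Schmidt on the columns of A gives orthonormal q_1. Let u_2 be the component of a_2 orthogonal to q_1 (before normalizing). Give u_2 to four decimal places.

u_2 = (1.8000, 0.6000)

a_1 = (1, -3); ‖a_1‖ = 3.1623, so q_1 = (0.3162, -0.9487).
q_1·a_2 = 0.3162·2 + (-0.9487)·0 = 0.6325.
u_2 = a_2 − 0.6325·q_1 = (1.8000, 0.6000).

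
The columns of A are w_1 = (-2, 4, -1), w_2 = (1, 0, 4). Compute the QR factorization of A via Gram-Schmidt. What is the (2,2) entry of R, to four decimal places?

w_1 = (-2, 4, -1); ‖w_1‖ = 4.5826, so q_1 = (-0.4364, 0.8729, -0.2182).
q_1·w_2 = (-0.4364)·1 + 0.8729·0 + (-0.2182)·4 = -1.3093.
u_2 = w_2 + 1.3093·q_1 = (0.4286, 1.1429, 3.7143).
r_{22} = ‖u_2‖ = 3.9097.

r_{22} = 3.9097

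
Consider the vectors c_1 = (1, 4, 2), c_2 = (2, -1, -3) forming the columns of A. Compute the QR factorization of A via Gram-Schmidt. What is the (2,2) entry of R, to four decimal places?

c_1 = (1, 4, 2); ‖c_1‖ = 4.5826, so q_1 = (0.2182, 0.8729, 0.4364).
q_1·c_2 = 0.2182·2 + 0.8729·(-1) + 0.4364·(-3) = -1.7457.
u_2 = c_2 + 1.7457·q_1 = (2.3810, 0.5238, -2.2381).
r_{22} = ‖u_2‖ = 3.3094.

r_{22} = 3.3094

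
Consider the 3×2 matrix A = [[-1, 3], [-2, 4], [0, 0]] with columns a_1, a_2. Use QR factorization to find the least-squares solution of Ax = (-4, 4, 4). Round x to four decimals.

x = (-14.0000, -6.0000)

a_1 = (-1, -2, 0); ‖a_1‖ = 2.2361, so q_1 = (-0.4472, -0.8944, 0.0000).
q_1·a_2 = (-0.4472)·3 + (-0.8944)·4 + 0.0000·0 = -4.9193.
u_2 = a_2 + 4.9193·q_1 = (0.8000, -0.4000, 0.0000).
‖u_2‖ = 0.8944, so q_2 = (0.8944, -0.4472, 0.0000).
Qᵀb = (-1.7889, -5.3666).
Back-substitute: x_2 = -5.3666/0.8944 = -6.0000.
x_1 = (-1.7889 + 4.9193·(-6.0000))/2.2361 = -14.0000.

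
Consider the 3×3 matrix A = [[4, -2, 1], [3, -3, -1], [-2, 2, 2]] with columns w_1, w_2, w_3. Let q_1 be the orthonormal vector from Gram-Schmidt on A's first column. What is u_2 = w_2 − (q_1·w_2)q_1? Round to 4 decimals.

q_1 = w_1/‖w_1‖ = (4, 3, -2)/5.3852 = (0.7428, 0.5571, -0.3714).
r_{12} = q_1·w_2 = -3.8996.
u_2 = w_2 + 3.8996·q_1 = (0.8966, -0.8276, 0.5517).

u_2 = (0.8966, -0.8276, 0.5517)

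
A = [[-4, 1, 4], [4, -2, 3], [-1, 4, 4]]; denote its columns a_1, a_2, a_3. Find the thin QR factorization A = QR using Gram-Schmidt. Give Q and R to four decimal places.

Q = [[-0.6963, -0.2581, 0.6697], [0.6963, -0.0167, 0.7175], [-0.1741, 0.9660, 0.1913]], R = [[5.7446, -2.7852, -1.3926], [0.0000, 3.6390, 2.7813], [0.0000, 0.0000, 5.5969]]

q_1 = a_1/‖a_1‖ = (-4, 4, -1)/5.7446 = (-0.6963, 0.6963, -0.1741).
r_{12} = q_1·a_2 = -2.7852.
u_2 = a_2 + 2.7852·q_1 = (-0.9394, -0.0606, 3.5152).
‖u_2‖ = 3.6390, so q_2 = (-0.2581, -0.0167, 0.9660).
r_{13} = q_1·a_3 = -1.3926; r_{23} = q_2·a_3 = 2.7813.
u_3 = a_3 + 1.3926·q_1 − 2.7813·q_2 = (3.7483, 4.0160, 1.0709).
‖u_3‖ = 5.5969, so q_3 = (0.6697, 0.7175, 0.1913).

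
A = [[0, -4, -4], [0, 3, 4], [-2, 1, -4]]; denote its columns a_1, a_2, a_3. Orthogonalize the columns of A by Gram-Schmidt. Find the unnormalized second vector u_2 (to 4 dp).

u_2 = (-4.0000, 3.0000, 0.0000)

a_1 = (0, 0, -2); ‖a_1‖ = 2.0000, so q_1 = (0.0000, 0.0000, -1.0000).
q_1·a_2 = 0.0000·(-4) + 0.0000·3 + (-1.0000)·1 = -1.0000.
u_2 = a_2 + 1.0000·q_1 = (-4.0000, 3.0000, 0.0000).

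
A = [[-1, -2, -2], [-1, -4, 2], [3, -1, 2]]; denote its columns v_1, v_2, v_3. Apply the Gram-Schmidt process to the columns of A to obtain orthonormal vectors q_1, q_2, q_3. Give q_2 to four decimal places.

v_1 = (-1, -1, 3); ‖v_1‖ = 3.3166, so q_1 = (-0.3015, -0.3015, 0.9045).
q_1·v_2 = (-0.3015)·(-2) + (-0.3015)·(-4) + 0.9045·(-1) = 0.9045.
u_2 = v_2 − 0.9045·q_1 = (-1.7273, -3.7273, -1.8182).
‖u_2‖ = 4.4924, so q_2 = (-0.3845, -0.8297, -0.4047).

q_2 = (-0.3845, -0.8297, -0.4047)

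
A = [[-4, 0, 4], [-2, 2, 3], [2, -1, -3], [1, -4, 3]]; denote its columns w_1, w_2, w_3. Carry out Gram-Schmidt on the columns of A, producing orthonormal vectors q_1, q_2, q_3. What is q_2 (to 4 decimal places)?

q_2 = (-0.3881, 0.2910, -0.0485, -0.8731)

w_1 = (-4, -2, 2, 1); ‖w_1‖ = 5.0000, so q_1 = (-0.8000, -0.4000, 0.4000, 0.2000).
q_1·w_2 = (-0.8000)·0 + (-0.4000)·2 + 0.4000·(-1) + 0.2000·(-4) = -2.0000.
u_2 = w_2 + 2.0000·q_1 = (-1.6000, 1.2000, -0.2000, -3.6000).
‖u_2‖ = 4.1231, so q_2 = (-0.3881, 0.2910, -0.0485, -0.8731).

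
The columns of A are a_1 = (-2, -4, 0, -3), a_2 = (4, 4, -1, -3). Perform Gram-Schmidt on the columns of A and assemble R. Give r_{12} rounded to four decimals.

r_{12} = -2.7854

a_1 = (-2, -4, 0, -3); ‖a_1‖ = 5.3852, so e_1 = (-0.3714, -0.7428, 0.0000, -0.5571).
r_{12} = e_1·a_2 = -2.7854.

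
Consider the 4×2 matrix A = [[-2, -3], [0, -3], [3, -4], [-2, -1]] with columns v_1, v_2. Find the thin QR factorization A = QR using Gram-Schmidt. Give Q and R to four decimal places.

Q = [[-0.4851, -0.5947], [0.0000, -0.5141], [0.7276, -0.5644], [-0.4851, -0.2520]], R = [[4.1231, -0.9701], [0.0000, 5.8360]]

v_1 = (-2, 0, 3, -2); ‖v_1‖ = 4.1231, so e_1 = (-0.4851, 0.0000, 0.7276, -0.4851).
e_1·v_2 = (-0.4851)·(-3) + 0.0000·(-3) + 0.7276·(-4) + (-0.4851)·(-1) = -0.9701.
u_2 = v_2 + 0.9701·e_1 = (-3.4706, -3.0000, -3.2941, -1.4706).
‖u_2‖ = 5.8360, so e_2 = (-0.5947, -0.5141, -0.5644, -0.2520).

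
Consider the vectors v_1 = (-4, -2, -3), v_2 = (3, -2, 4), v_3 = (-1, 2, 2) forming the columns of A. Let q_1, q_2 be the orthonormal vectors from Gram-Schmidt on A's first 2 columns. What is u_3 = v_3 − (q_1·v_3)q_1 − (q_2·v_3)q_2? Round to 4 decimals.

u_3 = (-1.7778, 0.8889, 1.7778)

q_1 = v_1/‖v_1‖ = (-4, -2, -3)/5.3852 = (-0.7428, -0.3714, -0.5571).
r_{12} = q_1·v_2 = -3.7139.
u_2 = v_2 + 3.7139·q_1 = (0.2414, -3.3793, 1.9310).
‖u_2‖ = 3.8996, so q_2 = (0.0619, -0.8666, 0.4952).
r_{13} = q_1·v_3 = -1.1142; r_{23} = q_2·v_3 = -0.8047.
u_3 = v_3 + 1.1142·q_1 + 0.8047·q_2 = (-1.7778, 0.8889, 1.7778).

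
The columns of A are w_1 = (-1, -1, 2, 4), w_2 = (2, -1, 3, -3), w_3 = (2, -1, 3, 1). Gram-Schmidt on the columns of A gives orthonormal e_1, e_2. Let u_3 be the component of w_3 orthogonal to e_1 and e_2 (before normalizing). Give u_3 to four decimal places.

u_3 = (1.2867, 0.2888, -0.2451, 0.5164)

w_1 = (-1, -1, 2, 4); ‖w_1‖ = 4.6904, so e_1 = (-0.2132, -0.2132, 0.4264, 0.8528).
e_1·w_2 = (-0.2132)·2 + (-0.2132)·(-1) + 0.4264·3 + 0.8528·(-3) = -1.4924.
u_2 = w_2 + 1.4924·e_1 = (1.6818, -1.3182, 3.6364, -1.7273).
‖u_2‖ = 4.5577, so e_2 = (0.3690, -0.2892, 0.7978, -0.3790).
e_1·w_3 = (-0.2132)·2 + (-0.2132)·(-1) + 0.4264·3 + 0.8528·1 = 1.9188; e_2·w_3 = 0.3690·2 + (-0.2892)·(-1) + 0.7978·3 + (-0.3790)·1 = 3.0418.
u_3 = w_3 − 1.9188·e_1 − 3.0418·e_2 = (1.2867, 0.2888, -0.2451, 0.5164).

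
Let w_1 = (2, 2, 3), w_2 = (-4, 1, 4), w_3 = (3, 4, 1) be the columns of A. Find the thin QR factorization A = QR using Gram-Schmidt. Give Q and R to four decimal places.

Q = [[0.4851, -0.8468, -0.2182], [0.4851, 0.0529, 0.8729], [0.7276, 0.5293, -0.4364]], R = [[4.1231, 1.4552, 4.1231], [0.0000, 5.5572, -1.7995], [0.0000, 0.0000, 2.4004]]

e_1 = w_1/‖w_1‖ = (2, 2, 3)/4.1231 = (0.4851, 0.4851, 0.7276).
r_{12} = e_1·w_2 = 1.4552.
u_2 = w_2 − 1.4552·e_1 = (-4.7059, 0.2941, 2.9412).
‖u_2‖ = 5.5572, so e_2 = (-0.8468, 0.0529, 0.5293).
r_{13} = e_1·w_3 = 4.1231; r_{23} = e_2·w_3 = -1.7995.
u_3 = w_3 − 4.1231·e_1 + 1.7995·e_2 = (-0.5238, 2.0952, -1.0476).
‖u_3‖ = 2.4004, so e_3 = (-0.2182, 0.8729, -0.4364).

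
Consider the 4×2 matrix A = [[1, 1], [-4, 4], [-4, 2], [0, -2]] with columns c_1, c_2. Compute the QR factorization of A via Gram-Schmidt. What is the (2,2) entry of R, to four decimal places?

r_{22} = 2.9949

e_1 = c_1/‖c_1‖ = (1, -4, -4, 0)/5.7446 = (0.1741, -0.6963, -0.6963, 0.0000).
r_{12} = e_1·c_2 = -4.0038.
u_2 = c_2 + 4.0038·e_1 = (1.6970, 1.2121, -0.7879, -2.0000).
r_{22} = ‖u_2‖ = 2.9949.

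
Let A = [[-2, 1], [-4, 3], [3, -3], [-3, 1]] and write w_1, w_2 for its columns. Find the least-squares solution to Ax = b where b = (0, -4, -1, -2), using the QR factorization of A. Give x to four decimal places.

x = (1.1190, 0.9048)

w_1 = (-2, -4, 3, -3); ‖w_1‖ = 6.1644, so q_1 = (-0.3244, -0.6489, 0.4867, -0.4867).
q_1·w_2 = (-0.3244)·1 + (-0.6489)·3 + 0.4867·(-3) + (-0.4867)·1 = -4.2178.
u_2 = w_2 + 4.2178·q_1 = (-0.3684, 0.2632, -0.9474, -1.0526).
‖u_2‖ = 1.4868, so q_2 = (-0.2478, 0.1770, -0.6372, -0.7080).
Qᵀb = (3.0822, 1.3452).
Back-substitute: x_2 = 1.3452/1.4868 = 0.9048.
x_1 = (3.0822 + 4.2178·0.9048)/6.1644 = 1.1190.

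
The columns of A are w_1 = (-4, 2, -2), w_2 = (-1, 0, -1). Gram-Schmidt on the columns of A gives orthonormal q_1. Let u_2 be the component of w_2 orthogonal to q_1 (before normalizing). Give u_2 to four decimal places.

w_1 = (-4, 2, -2); ‖w_1‖ = 4.8990, so q_1 = (-0.8165, 0.4082, -0.4082).
q_1·w_2 = (-0.8165)·(-1) + 0.4082·0 + (-0.4082)·(-1) = 1.2247.
u_2 = w_2 − 1.2247·q_1 = (0.0000, -0.5000, -0.5000).

u_2 = (0.0000, -0.5000, -0.5000)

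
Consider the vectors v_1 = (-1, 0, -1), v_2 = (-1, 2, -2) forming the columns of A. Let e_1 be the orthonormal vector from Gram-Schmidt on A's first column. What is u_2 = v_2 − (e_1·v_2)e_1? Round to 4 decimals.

u_2 = (0.5000, 2.0000, -0.5000)

v_1 = (-1, 0, -1); ‖v_1‖ = 1.4142, so e_1 = (-0.7071, 0.0000, -0.7071).
e_1·v_2 = (-0.7071)·(-1) + 0.0000·2 + (-0.7071)·(-2) = 2.1213.
u_2 = v_2 − 2.1213·e_1 = (0.5000, 2.0000, -0.5000).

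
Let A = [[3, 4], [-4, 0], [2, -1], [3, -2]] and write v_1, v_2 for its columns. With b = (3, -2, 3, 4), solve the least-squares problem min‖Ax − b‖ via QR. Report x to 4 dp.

v_1 = (3, -4, 2, 3); ‖v_1‖ = 6.1644, so q_1 = (0.4867, -0.6489, 0.3244, 0.4867).
q_1·v_2 = 0.4867·4 + (-0.6489)·0 + 0.3244·(-1) + 0.4867·(-2) = 0.6489.
u_2 = v_2 − 0.6489·q_1 = (3.6842, 0.4211, -1.2105, -2.3158).
‖u_2‖ = 4.5364, so q_2 = (0.8121, 0.0928, -0.2668, -0.5105).
Qᵀb = (5.6777, -0.5917).
Back-substitute: x_2 = -0.5917/4.5364 = -0.1304.
x_1 = (5.6777 − 0.6489·(-0.1304))/6.1644 = 0.9348.

x = (0.9348, -0.1304)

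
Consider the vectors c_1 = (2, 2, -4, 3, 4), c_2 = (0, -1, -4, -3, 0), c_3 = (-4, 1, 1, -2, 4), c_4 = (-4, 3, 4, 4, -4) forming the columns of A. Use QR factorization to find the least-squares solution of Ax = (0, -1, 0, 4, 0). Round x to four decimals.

e_1 = c_1/‖c_1‖ = (2, 2, -4, 3, 4)/7.0000 = (0.2857, 0.2857, -0.5714, 0.4286, 0.5714).
r_{12} = e_1·c_2 = 0.7143.
u_2 = c_2 − 0.7143·e_1 = (-0.2041, -1.2041, -3.5918, -3.3061, -0.4082).
‖u_2‖ = 5.0487, so e_2 = (-0.0404, -0.2385, -0.7114, -0.6548, -0.0808).
r_{13} = e_1·c_3 = 0.0000; r_{23} = e_2·c_3 = 0.1981.
u_3 = c_3 + 0.0000·e_1 − 0.1981·e_2 = (-3.9920, 1.0472, 1.1409, -1.8703, 4.0160).
‖u_3‖ = 6.1612, so e_3 = (-0.6479, 0.1700, 0.1852, -0.3036, 0.6518).
r_{14} = e_1·c_4 = -3.1429; r_{24} = e_2·c_4 = -5.6955; r_{34} = e_3·c_4 = 0.0208.
u_4 = c_4 + 3.1429·e_1 + 5.6955·e_2 − 0.0208·e_3 = (-3.3188, 2.5361, -1.8517, 1.6236, -2.6781).
‖u_4‖ = 5.5393, so e_4 = (-0.5991, 0.4578, -0.3343, 0.2931, -0.4835).
Qᵀb = (1.4286, -2.3809, -1.3842, 0.7146).
Back-substitute: x_4 = 0.7146/5.5393 = 0.1290.
x_3 = (-1.3842 − 0.0208·0.1290)/6.1612 = -0.2251.
x_2 = (-2.3809 − 0.1981·(-0.2251) + 5.6955·0.1290)/5.0487 = -0.3172.
x_1 = (1.4286 − 0.7143·(-0.3172) + 0.0000·(-0.2251) + 3.1429·0.1290)/7.0000 = 0.2944.

x = (0.2944, -0.3172, -0.2251, 0.1290)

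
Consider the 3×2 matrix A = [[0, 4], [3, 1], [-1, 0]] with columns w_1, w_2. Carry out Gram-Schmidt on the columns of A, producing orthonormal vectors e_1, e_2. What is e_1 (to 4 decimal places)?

w_1 = (0, 3, -1); ‖w_1‖ = 3.1623, so e_1 = (0.0000, 0.9487, -0.3162).

e_1 = (0.0000, 0.9487, -0.3162)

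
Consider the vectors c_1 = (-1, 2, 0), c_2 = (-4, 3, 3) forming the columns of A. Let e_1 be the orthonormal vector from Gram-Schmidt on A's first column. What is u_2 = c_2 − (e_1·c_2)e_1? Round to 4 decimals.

u_2 = (-2.0000, -1.0000, 3.0000)

e_1 = c_1/‖c_1‖ = (-1, 2, 0)/2.2361 = (-0.4472, 0.8944, 0.0000).
r_{12} = e_1·c_2 = 4.4721.
u_2 = c_2 − 4.4721·e_1 = (-2.0000, -1.0000, 3.0000).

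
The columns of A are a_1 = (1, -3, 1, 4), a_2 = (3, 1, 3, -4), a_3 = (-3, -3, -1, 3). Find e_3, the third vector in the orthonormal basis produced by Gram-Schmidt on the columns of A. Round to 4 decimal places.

a_1 = (1, -3, 1, 4); ‖a_1‖ = 5.1962, so e_1 = (0.1925, -0.5774, 0.1925, 0.7698).
e_1·a_2 = 0.1925·3 + (-0.5774)·1 + 0.1925·3 + 0.7698·(-4) = -2.5019.
u_2 = a_2 + 2.5019·e_1 = (3.4815, -0.4444, 3.4815, -2.0741).
‖u_2‖ = 5.3610, so e_2 = (0.6494, -0.0829, 0.6494, -0.3869).
e_1·a_3 = 0.1925·(-3) + (-0.5774)·(-3) + 0.1925·(-1) + 0.7698·3 = 3.2717; e_2·a_3 = 0.6494·(-3) + (-0.0829)·(-3) + 0.6494·(-1) + (-0.3869)·3 = -3.5095.
u_3 = a_3 − 3.2717·e_1 + 3.5095·e_2 = (-1.3505, -1.4021, 0.6495, -0.8763).
‖u_3‖ = 2.2315, so e_3 = (-0.6052, -0.6283, 0.2911, -0.3927).

e_3 = (-0.6052, -0.6283, 0.2911, -0.3927)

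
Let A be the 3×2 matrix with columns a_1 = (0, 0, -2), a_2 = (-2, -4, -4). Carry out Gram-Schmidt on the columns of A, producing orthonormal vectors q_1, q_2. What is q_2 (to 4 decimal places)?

q_2 = (-0.4472, -0.8944, 0.0000)

a_1 = (0, 0, -2); ‖a_1‖ = 2.0000, so q_1 = (0.0000, 0.0000, -1.0000).
q_1·a_2 = 0.0000·(-2) + 0.0000·(-4) + (-1.0000)·(-4) = 4.0000.
u_2 = a_2 − 4.0000·q_1 = (-2.0000, -4.0000, 0.0000).
‖u_2‖ = 4.4721, so q_2 = (-0.4472, -0.8944, 0.0000).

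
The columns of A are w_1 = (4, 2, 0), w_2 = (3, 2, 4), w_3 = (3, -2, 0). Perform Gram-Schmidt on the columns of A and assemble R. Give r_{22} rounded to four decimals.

w_1 = (4, 2, 0); ‖w_1‖ = 4.4721, so e_1 = (0.8944, 0.4472, 0.0000).
e_1·w_2 = 0.8944·3 + 0.4472·2 + 0.0000·4 = 3.5777.
u_2 = w_2 − 3.5777·e_1 = (-0.2000, 0.4000, 4.0000).
r_{22} = ‖u_2‖ = 4.0249.

r_{22} = 4.0249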